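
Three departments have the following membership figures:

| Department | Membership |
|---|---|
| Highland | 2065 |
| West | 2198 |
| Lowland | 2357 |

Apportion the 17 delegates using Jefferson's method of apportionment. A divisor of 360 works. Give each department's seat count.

With modified divisor 360: modified quotas Highland 5.736, West 6.106, Lowland 6.547.
Rounding down: Highland 5, West 6, Lowland 6 (total 17).

Highland=5; West=6; Lowland=6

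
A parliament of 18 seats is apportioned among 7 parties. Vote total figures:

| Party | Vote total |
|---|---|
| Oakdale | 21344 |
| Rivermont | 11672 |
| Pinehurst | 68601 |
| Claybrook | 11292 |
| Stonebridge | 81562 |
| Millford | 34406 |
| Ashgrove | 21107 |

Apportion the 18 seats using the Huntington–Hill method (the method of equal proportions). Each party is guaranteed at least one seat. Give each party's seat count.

Oakdale 2, Rivermont 1, Pinehurst 5, Claybrook 1, Stonebridge 5, Millford 2, Ashgrove 2

With divisor 14908: modified quotas Oakdale 1.432, Rivermont 0.783, Pinehurst 4.602, Claybrook 0.757, Stonebridge 5.471, Millford 2.308, Ashgrove 1.416.
Geometric-mean thresholds: Oakdale √(1·2)=1.414, Rivermont (min 1), Pinehurst √(4·5)=4.472, Claybrook (min 1), Stonebridge √(5·6)=5.477, Millford √(2·3)=2.449, Ashgrove √(1·2)=1.414.
Each quota rounded against its threshold gives Oakdale 2, Rivermont 1, Pinehurst 5, Claybrook 1, Stonebridge 5, Millford 2, Ashgrove 2 (total 18).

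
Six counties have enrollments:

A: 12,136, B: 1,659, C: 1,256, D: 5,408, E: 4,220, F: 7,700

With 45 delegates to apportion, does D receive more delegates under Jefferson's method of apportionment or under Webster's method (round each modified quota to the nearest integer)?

Jefferson: A 17, B 2, C 1, D 8, E 6, F 11.
Webster: A 17, B 2, C 2, D 7, E 6, F 11.
D gets 8 under Jefferson and 7 under Webster.

Jefferson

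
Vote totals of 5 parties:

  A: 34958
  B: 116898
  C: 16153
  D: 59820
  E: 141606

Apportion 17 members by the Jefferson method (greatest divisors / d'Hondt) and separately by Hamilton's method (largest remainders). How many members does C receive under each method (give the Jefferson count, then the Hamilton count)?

0 and 1

Jefferson: A 1, B 6, C 0, D 3, E 7.
Hamilton: A 2, B 5, C 1, D 3, E 6.
C gets 0 under Jefferson and 1 under Hamilton.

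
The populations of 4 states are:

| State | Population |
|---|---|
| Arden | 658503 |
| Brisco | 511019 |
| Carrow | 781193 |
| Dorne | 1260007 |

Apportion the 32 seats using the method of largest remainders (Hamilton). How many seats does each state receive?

The standard divisor is 3210722/32 ≈ 100335.062.
Standard quotas: Arden 6.5630, Brisco 5.0931, Carrow 7.7858, Dorne 12.5580.
Lower quotas: Arden 6, Brisco 5, Carrow 7, Dorne 12 (sum 30, leaving 2 seats).
Remainders in descending order: Carrow 0.7858, Arden 0.5630, Dorne 0.5580, Brisco 0.0931.
The surplus seats go to Carrow, Arden.

Arden=7, Brisco=5, Carrow=8, Dorne=12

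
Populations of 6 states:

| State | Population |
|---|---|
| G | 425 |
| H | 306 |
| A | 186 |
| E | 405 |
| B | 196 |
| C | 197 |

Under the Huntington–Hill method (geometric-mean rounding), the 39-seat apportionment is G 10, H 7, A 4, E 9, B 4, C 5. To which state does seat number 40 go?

B

Priority for the next seat is population ÷ (√(s·(s+1))).
Priorities: G 40.522, H 40.891, A 41.591, E 42.691, B 43.827, C 35.967.
Highest priority: B.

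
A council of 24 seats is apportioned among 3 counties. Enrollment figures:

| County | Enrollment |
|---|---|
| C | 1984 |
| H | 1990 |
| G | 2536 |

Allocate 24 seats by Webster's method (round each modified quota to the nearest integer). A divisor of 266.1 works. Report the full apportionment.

With modified divisor 266.1: modified quotas C 7.456, H 7.478, G 9.530.
Rounding to the nearest integer: C 7, H 7, G 10 (total 24).

C 7; H 7; G 10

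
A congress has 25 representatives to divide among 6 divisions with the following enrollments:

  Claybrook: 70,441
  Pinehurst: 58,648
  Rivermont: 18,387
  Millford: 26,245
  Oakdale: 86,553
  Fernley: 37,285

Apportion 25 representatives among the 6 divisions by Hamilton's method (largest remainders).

Claybrook 6; Pinehurst 5; Rivermont 2; Millford 2; Oakdale 7; Fernley 3

Standard divisor: 297559 ÷ 25 ≈ 11902.36.
Standard quotas: Claybrook 5.9182, Pinehurst 4.9274, Rivermont 1.5448, Millford 2.2050, Oakdale 7.2719, Fernley 3.1326.
Lower quotas: Claybrook 5, Pinehurst 4, Rivermont 1, Millford 2, Oakdale 7, Fernley 3 (sum 22, leaving 3 seats).
Remainders in descending order: Pinehurst 0.9274, Claybrook 0.9182, Rivermont 0.5448, Oakdale 0.2719, Millford 0.2050, Fernley 0.1326.
The surplus seats go to Pinehurst, Claybrook, Rivermont.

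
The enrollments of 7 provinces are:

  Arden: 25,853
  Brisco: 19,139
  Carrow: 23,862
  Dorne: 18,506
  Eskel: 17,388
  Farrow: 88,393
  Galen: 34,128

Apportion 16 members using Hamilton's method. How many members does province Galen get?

3

The standard divisor is 227269/16 ≈ 14204.312.
Standard quotas: Arden 1.8201, Brisco 1.3474, Carrow 1.6799, Dorne 1.3028, Eskel 1.2241, Farrow 6.2230, Galen 2.4027.
Lower quotas: Arden 1, Brisco 1, Carrow 1, Dorne 1, Eskel 1, Farrow 6, Galen 2 (sum 13, leaving 3 seats).
Remainders in descending order: Arden 0.8201, Carrow 0.6799, Galen 0.4027, Brisco 0.3474, Dorne 0.3028, Eskel 0.2241, Farrow 0.2230.
Largest remainders: Arden, Carrow, Galen receive the extra seats.
Galen receives 3.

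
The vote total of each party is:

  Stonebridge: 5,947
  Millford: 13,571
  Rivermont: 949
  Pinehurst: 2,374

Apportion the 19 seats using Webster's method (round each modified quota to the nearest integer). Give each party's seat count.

Standard divisor 22841/19 ≈ 1202.158; standard quotas: Stonebridge 4.947, Millford 11.289, Rivermont 0.789, Pinehurst 1.975.
Rounding to the nearest integer gives Stonebridge 5, Millford 11, Rivermont 1, Pinehurst 2 — total 19, matching the house size, so no adjustment is needed.

Stonebridge=5; Millford=11; Rivermont=1; Pinehurst=2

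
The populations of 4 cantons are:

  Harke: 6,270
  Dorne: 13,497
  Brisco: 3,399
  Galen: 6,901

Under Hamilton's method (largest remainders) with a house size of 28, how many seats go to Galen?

Total 30067; standard divisor 30067/28 ≈ 1073.821.
Standard quotas: Harke 5.8390, Dorne 12.5691, Brisco 3.1653, Galen 6.4266.
Lower quotas: Harke 5, Dorne 12, Brisco 3, Galen 6 (sum 26, leaving 2 seats).
Remainders in descending order: Harke 0.8390, Dorne 0.5691, Galen 0.4266, Brisco 0.1653.
Largest remainders: Harke, Dorne receive the extra seats.
Galen receives 6.

6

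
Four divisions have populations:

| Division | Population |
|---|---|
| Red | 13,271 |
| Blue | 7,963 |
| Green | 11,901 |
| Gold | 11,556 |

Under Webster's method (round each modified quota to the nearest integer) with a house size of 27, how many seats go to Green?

Standard divisor 44691/27 ≈ 1655.222; standard quotas: Red 8.018, Blue 4.811, Green 7.190, Gold 6.982.
Rounding to the nearest integer gives Red 8, Blue 5, Green 7, Gold 7 — total 27, matching the house size, so no adjustment is needed.
Green receives 7.

7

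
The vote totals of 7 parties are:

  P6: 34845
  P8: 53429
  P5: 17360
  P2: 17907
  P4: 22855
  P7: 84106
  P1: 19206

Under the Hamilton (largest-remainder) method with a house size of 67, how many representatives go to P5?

5

Standard divisor: 249708 ÷ 67 ≈ 3726.985.
Standard quotas: P6 9.3494, P8 14.3357, P5 4.6579, P2 4.8047, P4 6.1323, P7 22.5668, P1 5.1532.
Lower quotas: P6 9, P8 14, P5 4, P2 4, P4 6, P7 22, P1 5 (sum 64, leaving 3 seats).
Remainders in descending order: P2 0.8047, P5 0.6579, P7 0.5668, P6 0.3494, P8 0.3357, P1 0.1532, P4 0.1323.
Largest remainders: P2, P5, P7 receive the extra seats.
P5 receives 5.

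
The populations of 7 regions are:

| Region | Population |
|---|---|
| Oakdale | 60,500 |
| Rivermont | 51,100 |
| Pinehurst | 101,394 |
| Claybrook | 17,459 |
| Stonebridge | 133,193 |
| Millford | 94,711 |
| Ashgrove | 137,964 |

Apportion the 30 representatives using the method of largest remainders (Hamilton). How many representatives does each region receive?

Oakdale=3, Rivermont=2, Pinehurst=5, Claybrook=1, Stonebridge=7, Millford=5, Ashgrove=7

Standard divisor: 596321 ÷ 30 ≈ 19877.367.
Standard quotas: Oakdale 3.0437, Rivermont 2.5708, Pinehurst 5.1010, Claybrook 0.8783, Stonebridge 6.7007, Millford 4.7648, Ashgrove 6.9408.
Lower quotas: Oakdale 3, Rivermont 2, Pinehurst 5, Claybrook 0, Stonebridge 6, Millford 4, Ashgrove 6 (sum 26, leaving 4 seats).
Remainders in descending order: Ashgrove 0.9408, Claybrook 0.8783, Millford 0.7648, Stonebridge 0.7007, Rivermont 0.5708, Pinehurst 0.1010, Oakdale 0.0437.
The surplus seats go to Ashgrove, Claybrook, Millford, Stonebridge.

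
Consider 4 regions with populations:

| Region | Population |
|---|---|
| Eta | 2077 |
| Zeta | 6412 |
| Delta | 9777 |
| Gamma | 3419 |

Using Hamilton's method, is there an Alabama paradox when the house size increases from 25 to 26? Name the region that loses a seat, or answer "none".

At 25 seats: Eta 3, Zeta 7, Delta 11, Gamma 4.
At 26 seats: Eta 2, Zeta 8, Delta 12, Gamma 4.
Eta drops from 3 to 2.

Eta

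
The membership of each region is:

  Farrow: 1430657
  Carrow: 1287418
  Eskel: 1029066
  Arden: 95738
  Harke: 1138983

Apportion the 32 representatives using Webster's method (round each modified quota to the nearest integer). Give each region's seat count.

Farrow: 9, Carrow: 8, Eskel: 7, Arden: 1, Harke: 7

Standard divisor 4981862/32 ≈ 155683.188; standard quotas: Farrow 9.190, Carrow 8.269, Eskel 6.610, Arden 0.615, Harke 7.316.
Rounding to the nearest integer gives Farrow 9, Carrow 8, Eskel 7, Arden 1, Harke 7 — total 32, matching the house size, so no adjustment is needed.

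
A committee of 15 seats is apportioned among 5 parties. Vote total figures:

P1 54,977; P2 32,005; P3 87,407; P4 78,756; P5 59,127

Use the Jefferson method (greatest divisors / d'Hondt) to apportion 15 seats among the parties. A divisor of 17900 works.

With modified divisor 17900: modified quotas P1 3.071, P2 1.788, P3 4.883, P4 4.400, P5 3.303.
Rounding down: P1 3, P2 1, P3 4, P4 4, P5 3 (total 15).

P1 3, P2 1, P3 4, P4 4, P5 3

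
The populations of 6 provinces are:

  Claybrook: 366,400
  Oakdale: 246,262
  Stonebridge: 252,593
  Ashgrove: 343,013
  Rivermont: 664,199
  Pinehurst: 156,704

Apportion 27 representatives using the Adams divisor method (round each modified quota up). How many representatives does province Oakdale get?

3

Standard divisor 2029171/27 ≈ 75154.481; standard quotas: Claybrook 4.875, Oakdale 3.277, Stonebridge 3.361, Ashgrove 4.564, Rivermont 8.838, Pinehurst 2.085.
Rounding up gives 5, 4, 4, 5, 9, 3 = 30 seats, so the divisor must be adjusted.
With modified divisor 83600: modified quotas Claybrook 4.383, Oakdale 2.946, Stonebridge 3.021, Ashgrove 4.103, Rivermont 7.945, Pinehurst 1.874.
Rounding up: Claybrook 5, Oakdale 3, Stonebridge 4, Ashgrove 5, Rivermont 8, Pinehurst 2 (total 27).
Oakdale receives 3.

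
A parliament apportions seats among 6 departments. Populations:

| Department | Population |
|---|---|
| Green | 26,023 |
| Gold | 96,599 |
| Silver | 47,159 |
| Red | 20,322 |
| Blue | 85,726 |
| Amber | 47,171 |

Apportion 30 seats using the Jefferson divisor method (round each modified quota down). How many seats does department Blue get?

8

Standard divisor 323000/30 ≈ 10766.667; standard quotas: Green 2.417, Gold 8.972, Silver 4.380, Red 1.887, Blue 7.962, Amber 4.381.
Rounding down gives 2, 8, 4, 1, 7, 4 = 26 seats, so the divisor must be adjusted.
With modified divisor 9600: modified quotas Green 2.711, Gold 10.062, Silver 4.912, Red 2.117, Blue 8.930, Amber 4.914.
Rounding down: Green 2, Gold 10, Silver 4, Red 2, Blue 8, Amber 4 (total 30).
Blue receives 8.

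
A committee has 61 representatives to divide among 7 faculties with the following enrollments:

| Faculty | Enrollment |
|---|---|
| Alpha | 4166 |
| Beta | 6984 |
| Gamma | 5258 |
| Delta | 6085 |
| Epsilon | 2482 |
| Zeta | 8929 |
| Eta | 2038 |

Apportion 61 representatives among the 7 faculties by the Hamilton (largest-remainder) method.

Alpha: 7, Beta: 12, Gamma: 9, Delta: 10, Epsilon: 4, Zeta: 15, Eta: 4

Total 35942; standard divisor 35942/61 ≈ 589.213.
Standard quotas: Alpha 7.0704, Beta 11.8531, Gamma 8.9238, Delta 10.3273, Epsilon 4.2124, Zeta 15.1541, Eta 3.4589.
Lower quotas: Alpha 7, Beta 11, Gamma 8, Delta 10, Epsilon 4, Zeta 15, Eta 3 (sum 58, leaving 3 seats).
Remainders in descending order: Gamma 0.9238, Beta 0.8531, Eta 0.4589, Delta 0.3273, Epsilon 0.2124, Zeta 0.1541, Alpha 0.0704.
The surplus seats go to Gamma, Beta, Eta.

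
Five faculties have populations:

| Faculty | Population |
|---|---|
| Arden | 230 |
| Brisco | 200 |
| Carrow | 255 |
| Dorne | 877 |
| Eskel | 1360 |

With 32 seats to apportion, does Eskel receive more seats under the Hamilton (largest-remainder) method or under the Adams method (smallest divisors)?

Hamilton

Hamilton: Arden 2, Brisco 2, Carrow 3, Dorne 10, Eskel 15.
Adams: Arden 3, Brisco 3, Carrow 3, Dorne 9, Eskel 14.
Eskel gets 15 under Hamilton and 14 under Adams.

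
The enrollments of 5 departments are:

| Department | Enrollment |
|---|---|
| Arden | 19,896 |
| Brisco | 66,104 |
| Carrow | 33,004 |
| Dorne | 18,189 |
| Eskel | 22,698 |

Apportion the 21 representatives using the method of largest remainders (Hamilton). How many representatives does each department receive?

Standard divisor: 159891 ÷ 21 ≈ 7613.857.
Standard quotas: Arden 2.6131, Brisco 8.6821, Carrow 4.3347, Dorne 2.3889, Eskel 2.9811.
Lower quotas: Arden 2, Brisco 8, Carrow 4, Dorne 2, Eskel 2 (sum 18, leaving 3 seats).
Remainders in descending order: Eskel 0.9811, Brisco 0.6821, Arden 0.6131, Dorne 0.3889, Carrow 0.3347.
Largest remainders: Eskel, Brisco, Arden receive the extra seats.

Arden: 3, Brisco: 9, Carrow: 4, Dorne: 2, Eskel: 3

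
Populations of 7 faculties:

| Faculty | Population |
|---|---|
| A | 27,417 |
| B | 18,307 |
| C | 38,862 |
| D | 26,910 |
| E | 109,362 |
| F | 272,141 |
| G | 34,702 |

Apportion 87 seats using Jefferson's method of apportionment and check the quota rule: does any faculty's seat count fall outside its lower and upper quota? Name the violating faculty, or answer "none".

F

Standard quotas: A 4.520, B 3.018, C 6.407, D 4.437, E 18.030, F 44.867, G 5.721.
Jefferson allocation: A 4, B 3, C 6, D 4, E 18, F 47, G 5.
F has quota 44.867 (lower 44, upper 45) but receives 47 — outside the quota interval.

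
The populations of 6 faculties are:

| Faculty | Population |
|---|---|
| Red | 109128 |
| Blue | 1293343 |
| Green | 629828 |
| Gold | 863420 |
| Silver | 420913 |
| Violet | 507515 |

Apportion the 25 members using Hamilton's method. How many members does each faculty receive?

Red 1; Blue 8; Green 4; Gold 6; Silver 3; Violet 3

The standard divisor is 3824147/25 ≈ 152965.88.
Standard quotas: Red 0.7134, Blue 8.4551, Green 4.1174, Gold 5.6445, Silver 2.7517, Violet 3.3178.
Lower quotas: Red 0, Blue 8, Green 4, Gold 5, Silver 2, Violet 3 (sum 22, leaving 3 seats).
Remainders in descending order: Silver 0.7517, Red 0.7134, Gold 0.6445, Blue 0.4551, Violet 0.3178, Green 0.1174.
The surplus seats go to Silver, Red, Gold.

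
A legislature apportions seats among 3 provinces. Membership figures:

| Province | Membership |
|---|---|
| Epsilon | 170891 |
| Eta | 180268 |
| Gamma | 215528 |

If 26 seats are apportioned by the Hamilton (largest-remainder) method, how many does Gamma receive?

10

Total 566687; standard divisor 566687/26 ≈ 21795.654.
Standard quotas: Epsilon 7.8406, Eta 8.2708, Gamma 9.8886.
Lower quotas: Epsilon 7, Eta 8, Gamma 9 (sum 24, leaving 2 seats).
Remainders in descending order: Gamma 0.8886, Epsilon 0.8406, Eta 0.2708.
The surplus seats go to Gamma, Epsilon.
Gamma receives 10.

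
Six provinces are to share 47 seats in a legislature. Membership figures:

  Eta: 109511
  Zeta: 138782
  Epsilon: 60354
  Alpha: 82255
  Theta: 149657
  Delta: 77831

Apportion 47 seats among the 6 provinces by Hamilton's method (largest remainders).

Standard divisor: 618390 ÷ 47 ≈ 13157.234.
Standard quotas: Eta 8.3233, Zeta 10.5480, Epsilon 4.5871, Alpha 6.2517, Theta 11.3745, Delta 5.9155.
Lower quotas: Eta 8, Zeta 10, Epsilon 4, Alpha 6, Theta 11, Delta 5 (sum 44, leaving 3 seats).
Remainders in descending order: Delta 0.9155, Epsilon 0.5871, Zeta 0.5480, Theta 0.3745, Eta 0.3233, Alpha 0.2517.
Largest remainders: Delta, Epsilon, Zeta receive the extra seats.

Eta=8; Zeta=11; Epsilon=5; Alpha=6; Theta=11; Delta=6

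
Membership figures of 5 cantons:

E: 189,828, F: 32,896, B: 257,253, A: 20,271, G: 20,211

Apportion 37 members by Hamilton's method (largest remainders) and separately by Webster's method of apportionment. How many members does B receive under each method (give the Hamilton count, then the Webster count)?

18 and 19

Hamilton: E 14, F 2, B 18, A 2, G 1.
Webster: E 14, F 2, B 19, A 1, G 1.
B gets 18 under Hamilton and 19 under Webster.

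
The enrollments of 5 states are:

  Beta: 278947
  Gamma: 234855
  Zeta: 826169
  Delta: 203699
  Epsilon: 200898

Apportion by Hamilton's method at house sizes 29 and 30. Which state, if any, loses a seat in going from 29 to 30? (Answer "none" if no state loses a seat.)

none

At 29 seats: Beta 5, Gamma 4, Zeta 14, Delta 3, Epsilon 3.
At 30 seats: Beta 5, Gamma 4, Zeta 14, Delta 4, Epsilon 3.
No state's allocation decreased.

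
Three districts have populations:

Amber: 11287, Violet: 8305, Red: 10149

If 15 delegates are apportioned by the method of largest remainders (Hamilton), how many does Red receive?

5

The standard divisor is 29741/15 ≈ 1982.733.
Standard quotas: Amber 5.6926, Violet 4.1887, Red 5.1187.
Lower quotas: Amber 5, Violet 4, Red 5 (sum 14, leaving 1 seat).
Remainders in descending order: Amber 0.6926, Violet 0.1887, Red 0.1187.
Largest remainder: Amber receives the extra seat.
Red receives 5.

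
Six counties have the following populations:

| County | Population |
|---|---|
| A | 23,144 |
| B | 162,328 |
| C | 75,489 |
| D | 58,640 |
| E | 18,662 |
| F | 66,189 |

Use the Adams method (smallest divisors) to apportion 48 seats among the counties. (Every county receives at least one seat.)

Standard divisor 404452/48 ≈ 8426.083; standard quotas: A 2.747, B 19.265, C 8.959, D 6.959, E 2.215, F 7.855.
Rounding up gives 3, 20, 9, 7, 3, 8 = 50 seats, so the divisor must be adjusted.
With modified divisor 9200: modified quotas A 2.516, B 17.644, C 8.205, D 6.374, E 2.028, F 7.194.
Rounding up: A 3, B 18, C 9, D 7, E 3, F 8 (total 48).

A 3, B 18, C 9, D 7, E 3, F 8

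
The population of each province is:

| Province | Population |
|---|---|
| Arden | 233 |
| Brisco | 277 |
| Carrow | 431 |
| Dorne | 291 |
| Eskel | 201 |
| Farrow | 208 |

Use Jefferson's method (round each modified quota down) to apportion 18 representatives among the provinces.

Arden 3, Brisco 3, Carrow 5, Dorne 3, Eskel 2, Farrow 2

Standard divisor 1641/18 ≈ 91.167; standard quotas: Arden 2.556, Brisco 3.038, Carrow 4.728, Dorne 3.192, Eskel 2.205, Farrow 2.282.
Rounding down gives 2, 3, 4, 3, 2, 2 = 16 seats, so the divisor must be adjusted.
With modified divisor 75: modified quotas Arden 3.107, Brisco 3.693, Carrow 5.747, Dorne 3.880, Eskel 2.680, Farrow 2.773.
Rounding down: Arden 3, Brisco 3, Carrow 5, Dorne 3, Eskel 2, Farrow 2 (total 18).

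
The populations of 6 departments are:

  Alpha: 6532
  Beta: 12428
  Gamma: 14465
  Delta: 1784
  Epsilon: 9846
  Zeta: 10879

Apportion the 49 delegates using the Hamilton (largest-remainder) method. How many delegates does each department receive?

Alpha 6; Beta 11; Gamma 13; Delta 1; Epsilon 9; Zeta 9

Standard divisor: 55934 ÷ 49 ≈ 1141.51.
Standard quotas: Alpha 5.7222, Beta 10.8873, Gamma 12.6718, Delta 1.5628, Epsilon 8.6254, Zeta 9.5304.
Lower quotas: Alpha 5, Beta 10, Gamma 12, Delta 1, Epsilon 8, Zeta 9 (sum 45, leaving 4 seats).
Remainders in descending order: Beta 0.8873, Alpha 0.7222, Gamma 0.6718, Epsilon 0.6254, Delta 0.5628, Zeta 0.5304.
Largest remainders: Beta, Alpha, Gamma, Epsilon receive the extra seats.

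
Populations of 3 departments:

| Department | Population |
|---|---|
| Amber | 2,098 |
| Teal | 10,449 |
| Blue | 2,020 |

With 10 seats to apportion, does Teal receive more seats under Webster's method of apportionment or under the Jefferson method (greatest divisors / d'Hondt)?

Jefferson

Webster: Amber 2, Teal 7, Blue 1.
Jefferson: Amber 1, Teal 8, Blue 1.
Teal gets 7 under Webster and 8 under Jefferson.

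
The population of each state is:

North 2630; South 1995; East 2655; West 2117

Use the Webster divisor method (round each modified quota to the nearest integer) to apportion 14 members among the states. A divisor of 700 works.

North 4; South 3; East 4; West 3

With modified divisor 700: modified quotas North 3.757, South 2.850, East 3.793, West 3.024.
Rounding to the nearest integer: North 4, South 3, East 4, West 3 (total 14).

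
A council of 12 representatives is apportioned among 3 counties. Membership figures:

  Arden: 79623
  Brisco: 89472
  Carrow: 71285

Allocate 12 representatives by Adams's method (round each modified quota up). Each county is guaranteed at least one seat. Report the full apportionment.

Standard divisor 240380/12 ≈ 20031.667; standard quotas: Arden 3.975, Brisco 4.467, Carrow 3.559.
Rounding up gives 4, 5, 4 = 13 seats, so the divisor must be adjusted.
With modified divisor 23100: modified quotas Arden 3.447, Brisco 3.873, Carrow 3.086.
Rounding up: Arden 4, Brisco 4, Carrow 4 (total 12).

Arden: 4; Brisco: 4; Carrow: 4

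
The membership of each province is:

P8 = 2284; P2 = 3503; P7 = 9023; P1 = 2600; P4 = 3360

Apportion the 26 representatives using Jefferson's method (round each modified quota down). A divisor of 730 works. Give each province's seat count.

With modified divisor 730: modified quotas P8 3.129, P2 4.799, P7 12.360, P1 3.562, P4 4.603.
Rounding down: P8 3, P2 4, P7 12, P1 3, P4 4 (total 26).

P8 3; P2 4; P7 12; P1 3; P4 4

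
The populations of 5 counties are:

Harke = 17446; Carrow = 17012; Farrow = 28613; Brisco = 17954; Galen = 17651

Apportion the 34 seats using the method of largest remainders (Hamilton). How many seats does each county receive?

Total 98676; standard divisor 98676/34 ≈ 2902.235.
Standard quotas: Harke 6.0112, Carrow 5.8617, Farrow 9.8590, Brisco 6.1863, Galen 6.0819.
Lower quotas: Harke 6, Carrow 5, Farrow 9, Brisco 6, Galen 6 (sum 32, leaving 2 seats).
Remainders in descending order: Carrow 0.8617, Farrow 0.8590, Brisco 0.1863, Galen 0.0819, Harke 0.0112.
The surplus seats go to Carrow, Farrow.

Harke=6, Carrow=6, Farrow=10, Brisco=6, Galen=6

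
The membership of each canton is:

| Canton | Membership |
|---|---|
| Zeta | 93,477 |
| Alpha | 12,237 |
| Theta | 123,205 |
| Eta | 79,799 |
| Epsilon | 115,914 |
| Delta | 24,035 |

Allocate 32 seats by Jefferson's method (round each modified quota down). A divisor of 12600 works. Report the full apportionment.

Zeta=7, Alpha=0, Theta=9, Eta=6, Epsilon=9, Delta=1

With modified divisor 12600: modified quotas Zeta 7.419, Alpha 0.971, Theta 9.778, Eta 6.333, Epsilon 9.200, Delta 1.908.
Rounding down: Zeta 7, Alpha 0, Theta 9, Eta 6, Epsilon 9, Delta 1 (total 32).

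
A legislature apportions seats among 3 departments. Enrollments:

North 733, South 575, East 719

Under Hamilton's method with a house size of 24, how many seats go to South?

Standard divisor: 2027 ÷ 24 ≈ 84.458.
Standard quotas: North 8.679, South 6.808, East 8.513.
Lower quotas: North 8, South 6, East 8 (sum 22, leaving 2 seats).
Remainders in descending order: South 0.808, North 0.679, East 0.513.
The surplus seats go to South, North.
South receives 7.

7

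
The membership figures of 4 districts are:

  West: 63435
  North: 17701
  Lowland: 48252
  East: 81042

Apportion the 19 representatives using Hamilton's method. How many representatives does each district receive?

West: 6, North: 2, Lowland: 4, East: 7

Total 210430; standard divisor 210430/19 ≈ 11075.263.
Standard quotas: West 5.7276, North 1.5982, Lowland 4.3567, East 7.3174.
Lower quotas: West 5, North 1, Lowland 4, East 7 (sum 17, leaving 2 seats).
Remainders in descending order: West 0.7276, North 0.5982, Lowland 0.3567, East 0.3174.
The surplus seats go to West, North.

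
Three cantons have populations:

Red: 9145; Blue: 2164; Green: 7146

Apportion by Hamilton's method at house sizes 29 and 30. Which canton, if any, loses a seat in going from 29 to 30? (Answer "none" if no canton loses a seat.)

Blue

At 29 seats: Red 14, Blue 4, Green 11.
At 30 seats: Red 15, Blue 3, Green 12.
Blue drops from 4 to 3.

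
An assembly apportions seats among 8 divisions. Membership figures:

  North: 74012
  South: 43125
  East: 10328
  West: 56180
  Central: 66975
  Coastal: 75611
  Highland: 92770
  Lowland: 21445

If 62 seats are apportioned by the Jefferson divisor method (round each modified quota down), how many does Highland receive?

Standard divisor 440446/62 ≈ 7103.968; standard quotas: North 10.418, South 6.071, East 1.454, West 7.908, Central 9.428, Coastal 10.643, Highland 13.059, Lowland 3.019.
Rounding down gives 10, 6, 1, 7, 9, 10, 13, 3 = 59 seats, so the divisor must be adjusted.
With modified divisor 6713: modified quotas North 11.025, South 6.424, East 1.539, West 8.369, Central 9.977, Coastal 11.263, Highland 13.819, Lowland 3.195.
Rounding down: North 11, South 6, East 1, West 8, Central 9, Coastal 11, Highland 13, Lowland 3 (total 62).
Highland receives 13.

13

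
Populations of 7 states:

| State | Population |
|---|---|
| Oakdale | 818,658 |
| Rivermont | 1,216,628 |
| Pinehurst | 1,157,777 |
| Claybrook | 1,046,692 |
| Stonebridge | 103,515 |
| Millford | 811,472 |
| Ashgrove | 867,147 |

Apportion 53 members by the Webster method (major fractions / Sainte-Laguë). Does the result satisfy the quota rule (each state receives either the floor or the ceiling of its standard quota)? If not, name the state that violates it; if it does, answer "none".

none

Standard quotas: Oakdale 7.205, Rivermont 10.708, Pinehurst 10.190, Claybrook 9.212, Stonebridge 0.911, Millford 7.142, Ashgrove 7.632.
Webster allocation: Oakdale 7, Rivermont 11, Pinehurst 10, Claybrook 9, Stonebridge 1, Millford 7, Ashgrove 8.
Every allocation lies between the lower and upper quota.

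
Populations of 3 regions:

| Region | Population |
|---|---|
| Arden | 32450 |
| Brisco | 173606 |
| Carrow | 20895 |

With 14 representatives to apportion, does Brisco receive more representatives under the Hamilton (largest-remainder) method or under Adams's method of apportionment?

Hamilton

Hamilton: Arden 2, Brisco 11, Carrow 1.
Adams: Arden 2, Brisco 10, Carrow 2.
Brisco gets 11 under Hamilton and 10 under Adams.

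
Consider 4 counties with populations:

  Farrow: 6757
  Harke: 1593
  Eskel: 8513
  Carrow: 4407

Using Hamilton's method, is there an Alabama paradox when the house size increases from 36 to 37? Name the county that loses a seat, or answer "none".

At 36 seats: Farrow 11, Harke 3, Eskel 14, Carrow 8.
At 37 seats: Farrow 12, Harke 3, Eskel 15, Carrow 7.
Carrow drops from 8 to 7.

Carrow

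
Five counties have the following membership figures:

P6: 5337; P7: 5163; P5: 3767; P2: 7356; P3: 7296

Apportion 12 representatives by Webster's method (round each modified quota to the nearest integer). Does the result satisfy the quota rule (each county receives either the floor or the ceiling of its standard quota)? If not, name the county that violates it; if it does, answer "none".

none

Standard quotas: P6 2.215, P7 2.142, P5 1.563, P2 3.052, P3 3.027.
Webster allocation: P6 2, P7 2, P5 2, P2 3, P3 3.
Every allocation lies between the lower and upper quota.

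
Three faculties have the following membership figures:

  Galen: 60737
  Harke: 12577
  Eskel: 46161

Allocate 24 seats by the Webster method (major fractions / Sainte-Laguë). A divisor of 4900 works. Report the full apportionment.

Galen=12, Harke=3, Eskel=9

With modified divisor 4900: modified quotas Galen 12.395, Harke 2.567, Eskel 9.421.
Rounding to the nearest integer: Galen 12, Harke 3, Eskel 9 (total 24).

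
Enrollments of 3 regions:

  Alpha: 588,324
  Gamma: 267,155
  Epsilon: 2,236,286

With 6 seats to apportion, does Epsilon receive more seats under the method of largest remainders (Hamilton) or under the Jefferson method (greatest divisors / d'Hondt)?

Jefferson

Hamilton: Alpha 1, Gamma 1, Epsilon 4.
Jefferson: Alpha 1, Gamma 0, Epsilon 5.
Epsilon gets 4 under Hamilton and 5 under Jefferson.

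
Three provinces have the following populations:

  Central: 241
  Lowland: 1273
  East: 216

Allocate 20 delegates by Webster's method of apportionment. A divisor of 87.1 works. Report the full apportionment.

With modified divisor 87.1: modified quotas Central 2.767, Lowland 14.615, East 2.480.
Rounding to the nearest integer: Central 3, Lowland 15, East 2 (total 20).

Central: 3, Lowland: 15, East: 2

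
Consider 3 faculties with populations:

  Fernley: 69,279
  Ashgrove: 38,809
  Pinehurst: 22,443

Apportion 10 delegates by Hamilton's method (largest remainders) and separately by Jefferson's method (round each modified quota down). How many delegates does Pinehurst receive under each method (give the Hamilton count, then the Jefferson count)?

Hamilton: Fernley 5, Ashgrove 3, Pinehurst 2.
Jefferson: Fernley 6, Ashgrove 3, Pinehurst 1.
Pinehurst gets 2 under Hamilton and 1 under Jefferson.

2 and 1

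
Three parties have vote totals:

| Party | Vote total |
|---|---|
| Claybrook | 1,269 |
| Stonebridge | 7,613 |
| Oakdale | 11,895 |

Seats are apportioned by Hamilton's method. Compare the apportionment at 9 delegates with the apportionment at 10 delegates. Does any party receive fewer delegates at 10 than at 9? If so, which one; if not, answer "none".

At 9 seats: Claybrook 1, Stonebridge 3, Oakdale 5.
At 10 seats: Claybrook 0, Stonebridge 4, Oakdale 6.
Claybrook drops from 1 to 0.

Claybrook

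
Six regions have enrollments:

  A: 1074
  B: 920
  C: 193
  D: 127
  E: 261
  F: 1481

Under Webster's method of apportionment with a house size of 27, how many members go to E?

2

Standard divisor 4056/27 ≈ 150.222; standard quotas: A 7.149, B 6.124, C 1.285, D 0.845, E 1.737, F 9.859.
Rounding to the nearest integer gives A 7, B 6, C 1, D 1, E 2, F 10 — total 27, matching the house size, so no adjustment is needed.
E receives 2.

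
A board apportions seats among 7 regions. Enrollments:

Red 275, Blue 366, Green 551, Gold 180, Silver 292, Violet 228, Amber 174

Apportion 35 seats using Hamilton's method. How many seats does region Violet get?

Standard divisor: 2066 ÷ 35 ≈ 59.029.
Standard quotas: Red 4.659, Blue 6.200, Green 9.334, Gold 3.049, Silver 4.947, Violet 3.863, Amber 2.948.
Lower quotas: Red 4, Blue 6, Green 9, Gold 3, Silver 4, Violet 3, Amber 2 (sum 31, leaving 4 seats).
Remainders in descending order: Amber 0.948, Silver 0.947, Violet 0.863, Red 0.659, Green 0.334, Blue 0.200, Gold 0.049.
The surplus seats go to Amber, Silver, Violet, Red.
Violet receives 4.

4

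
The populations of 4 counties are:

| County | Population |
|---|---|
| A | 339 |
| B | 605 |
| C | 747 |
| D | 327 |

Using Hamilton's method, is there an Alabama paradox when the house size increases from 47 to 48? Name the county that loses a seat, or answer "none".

At 47 seats: A 8, B 14, C 17, D 8.
At 48 seats: A 8, B 14, C 18, D 8.
No county's allocation decreased.

none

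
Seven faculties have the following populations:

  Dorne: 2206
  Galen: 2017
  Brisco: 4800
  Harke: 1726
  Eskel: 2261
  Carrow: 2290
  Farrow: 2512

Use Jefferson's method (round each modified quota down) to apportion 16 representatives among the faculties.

Dorne 2, Galen 2, Brisco 5, Harke 1, Eskel 2, Carrow 2, Farrow 2

Standard divisor 17812/16 ≈ 1113.25; standard quotas: Dorne 1.982, Galen 1.812, Brisco 4.312, Harke 1.550, Eskel 2.031, Carrow 2.057, Farrow 2.256.
Rounding down gives 1, 1, 4, 1, 2, 2, 2 = 13 seats, so the divisor must be adjusted.
With modified divisor 900: modified quotas Dorne 2.451, Galen 2.241, Brisco 5.333, Harke 1.918, Eskel 2.512, Carrow 2.544, Farrow 2.791.
Rounding down: Dorne 2, Galen 2, Brisco 5, Harke 1, Eskel 2, Carrow 2, Farrow 2 (total 16).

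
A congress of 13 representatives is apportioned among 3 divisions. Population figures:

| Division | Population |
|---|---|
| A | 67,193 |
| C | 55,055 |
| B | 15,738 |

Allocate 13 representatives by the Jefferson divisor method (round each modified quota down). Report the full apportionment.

A=7; C=5; B=1

Standard divisor 137986/13 ≈ 10614.308; standard quotas: A 6.330, C 5.187, B 1.483.
Rounding down gives 6, 5, 1 = 12 seats, so the divisor must be adjusted.
With modified divisor 9400: modified quotas A 7.148, C 5.857, B 1.674.
Rounding down: A 7, C 5, B 1 (total 13).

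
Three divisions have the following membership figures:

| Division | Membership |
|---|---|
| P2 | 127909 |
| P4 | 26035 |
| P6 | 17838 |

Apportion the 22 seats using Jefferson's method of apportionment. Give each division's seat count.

Standard divisor 171782/22 ≈ 7808.273; standard quotas: P2 16.381, P4 3.334, P6 2.285.
Rounding down gives 16, 3, 2 = 21 seats, so the divisor must be adjusted.
With modified divisor 7300: modified quotas P2 17.522, P4 3.566, P6 2.444.
Rounding down: P2 17, P4 3, P6 2 (total 22).

P2 17, P4 3, P6 2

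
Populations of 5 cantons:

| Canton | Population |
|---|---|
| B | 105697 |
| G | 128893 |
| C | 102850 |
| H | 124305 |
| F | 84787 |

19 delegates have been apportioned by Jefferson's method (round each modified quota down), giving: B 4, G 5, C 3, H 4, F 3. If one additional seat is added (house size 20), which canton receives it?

Priority for the next seat is population ÷ (current seats + 1).
Priorities: B 21139.400, G 21482.167, C 25712.500, H 24861.000, F 21196.750.
Highest priority: C.

C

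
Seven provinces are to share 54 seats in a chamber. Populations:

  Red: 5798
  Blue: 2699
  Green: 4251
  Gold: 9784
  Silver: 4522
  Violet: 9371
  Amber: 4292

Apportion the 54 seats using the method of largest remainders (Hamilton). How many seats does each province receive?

Standard divisor: 40717 ÷ 54 ≈ 754.019.
Standard quotas: Red 7.6895, Blue 3.5795, Green 5.6378, Gold 12.9758, Silver 5.9972, Violet 12.4281, Amber 5.6922.
Lower quotas: Red 7, Blue 3, Green 5, Gold 12, Silver 5, Violet 12, Amber 5 (sum 49, leaving 5 seats).
Remainders in descending order: Silver 0.9972, Gold 0.9758, Amber 0.6922, Red 0.6895, Green 0.6378, Blue 0.5795, Violet 0.4281.
Largest remainders: Silver, Gold, Amber, Red, Green receive the extra seats.

Red: 8, Blue: 3, Green: 6, Gold: 13, Silver: 6, Violet: 12, Amber: 6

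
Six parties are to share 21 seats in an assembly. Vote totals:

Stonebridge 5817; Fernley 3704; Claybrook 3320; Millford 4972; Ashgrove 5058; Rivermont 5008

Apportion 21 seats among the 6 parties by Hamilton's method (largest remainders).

Stonebridge 4; Fernley 3; Claybrook 2; Millford 4; Ashgrove 4; Rivermont 4

The standard divisor is 27879/21 ≈ 1327.571.
Standard quotas: Stonebridge 4.3817, Fernley 2.7901, Claybrook 2.5008, Millford 3.7452, Ashgrove 3.8100, Rivermont 3.7723.
Lower quotas: Stonebridge 4, Fernley 2, Claybrook 2, Millford 3, Ashgrove 3, Rivermont 3 (sum 17, leaving 4 seats).
Remainders in descending order: Ashgrove 0.8100, Fernley 0.7901, Rivermont 0.7723, Millford 0.7452, Claybrook 0.5008, Stonebridge 0.3817.
Largest remainders: Ashgrove, Fernley, Rivermont, Millford receive the extra seats.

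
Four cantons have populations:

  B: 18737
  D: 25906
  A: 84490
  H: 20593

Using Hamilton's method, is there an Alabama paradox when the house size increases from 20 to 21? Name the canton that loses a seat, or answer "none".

B

At 20 seats: B 3, D 3, A 11, H 3.
At 21 seats: B 2, D 4, A 12, H 3.
B drops from 3 to 2.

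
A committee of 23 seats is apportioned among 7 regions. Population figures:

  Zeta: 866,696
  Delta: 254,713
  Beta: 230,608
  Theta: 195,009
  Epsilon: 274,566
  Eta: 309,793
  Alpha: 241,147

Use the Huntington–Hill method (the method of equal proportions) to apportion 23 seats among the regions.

Zeta 8, Delta 3, Beta 2, Theta 2, Epsilon 3, Eta 3, Alpha 2

With divisor 103064: modified quotas Zeta 8.409, Delta 2.471, Beta 2.238, Theta 1.892, Epsilon 2.664, Eta 3.006, Alpha 2.340.
Geometric-mean thresholds: Zeta √(8·9)=8.485, Delta √(2·3)=2.449, Beta √(2·3)=2.449, Theta √(1·2)=1.414, Epsilon √(2·3)=2.449, Eta √(3·4)=3.464, Alpha √(2·3)=2.449.
Each quota rounded against its threshold gives Zeta 8, Delta 3, Beta 2, Theta 2, Epsilon 3, Eta 3, Alpha 2 (total 23).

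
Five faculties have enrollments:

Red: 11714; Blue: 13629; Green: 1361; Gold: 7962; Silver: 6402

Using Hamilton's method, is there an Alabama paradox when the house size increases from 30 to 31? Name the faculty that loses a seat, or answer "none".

none

At 30 seats: Red 8, Blue 10, Green 1, Gold 6, Silver 5.
At 31 seats: Red 9, Blue 10, Green 1, Gold 6, Silver 5.
No faculty's allocation decreased.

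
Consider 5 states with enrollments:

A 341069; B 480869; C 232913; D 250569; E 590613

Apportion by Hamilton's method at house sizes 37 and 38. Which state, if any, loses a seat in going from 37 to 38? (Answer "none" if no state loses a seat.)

none

At 37 seats: A 7, B 9, C 5, D 5, E 11.
At 38 seats: A 7, B 9, C 5, D 5, E 12.
No state's allocation decreased.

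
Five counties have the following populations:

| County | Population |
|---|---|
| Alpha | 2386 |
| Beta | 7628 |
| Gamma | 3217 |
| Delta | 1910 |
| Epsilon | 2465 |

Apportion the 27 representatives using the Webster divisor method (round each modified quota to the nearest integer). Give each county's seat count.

Standard divisor 17606/27 ≈ 652.074; standard quotas: Alpha 3.659, Beta 11.698, Gamma 4.933, Delta 2.929, Epsilon 3.780.
Rounding to the nearest integer gives 4, 12, 5, 3, 4 = 28 seats, so the divisor must be adjusted.
With modified divisor 670: modified quotas Alpha 3.561, Beta 11.385, Gamma 4.801, Delta 2.851, Epsilon 3.679.
Rounding to the nearest integer: Alpha 4, Beta 11, Gamma 5, Delta 3, Epsilon 4 (total 27).

Alpha: 4, Beta: 11, Gamma: 5, Delta: 3, Epsilon: 4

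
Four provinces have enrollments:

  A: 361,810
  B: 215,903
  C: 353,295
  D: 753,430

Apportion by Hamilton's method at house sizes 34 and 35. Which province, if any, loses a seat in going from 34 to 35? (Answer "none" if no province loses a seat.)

At 34 seats: A 7, B 5, C 7, D 15.
At 35 seats: A 8, B 4, C 7, D 16.
B drops from 5 to 4.

B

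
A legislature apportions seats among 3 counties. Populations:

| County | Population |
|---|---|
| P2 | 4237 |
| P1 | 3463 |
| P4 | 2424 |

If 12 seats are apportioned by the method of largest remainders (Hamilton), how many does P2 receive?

5

Total 10124; standard divisor 10124/12 ≈ 843.667.
Standard quotas: P2 5.022, P1 4.105, P4 2.873.
Lower quotas: P2 5, P1 4, P4 2 (sum 11, leaving 1 seat).
Remainders in descending order: P4 0.873, P1 0.105, P2 0.022.
Largest remainder: P4 receives the extra seat.
P2 receives 5.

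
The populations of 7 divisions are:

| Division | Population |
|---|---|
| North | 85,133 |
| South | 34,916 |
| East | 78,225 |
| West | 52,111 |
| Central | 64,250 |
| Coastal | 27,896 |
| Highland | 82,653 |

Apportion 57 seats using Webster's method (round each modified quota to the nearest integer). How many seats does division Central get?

Standard divisor 425184/57 ≈ 7459.368; standard quotas: North 11.413, South 4.681, East 10.487, West 6.986, Central 8.613, Coastal 3.740, Highland 11.080.
Rounding to the nearest integer gives North 11, South 5, East 10, West 7, Central 9, Coastal 4, Highland 11 — total 57, matching the house size, so no adjustment is needed.
Central receives 9.

9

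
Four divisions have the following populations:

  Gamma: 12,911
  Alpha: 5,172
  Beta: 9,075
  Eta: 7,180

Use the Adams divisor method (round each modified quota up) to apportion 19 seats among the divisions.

Standard divisor 34338/19 ≈ 1807.263; standard quotas: Gamma 7.144, Alpha 2.862, Beta 5.021, Eta 3.973.
Rounding up gives 8, 3, 6, 4 = 21 seats, so the divisor must be adjusted.
With modified divisor 2000: modified quotas Gamma 6.455, Alpha 2.586, Beta 4.537, Eta 3.590.
Rounding up: Gamma 7, Alpha 3, Beta 5, Eta 4 (total 19).

Gamma=7, Alpha=3, Beta=5, Eta=4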